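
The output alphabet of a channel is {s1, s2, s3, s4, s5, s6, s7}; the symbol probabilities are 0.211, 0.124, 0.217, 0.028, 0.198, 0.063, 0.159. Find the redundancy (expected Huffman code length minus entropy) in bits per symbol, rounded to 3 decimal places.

Entropy H = −Σ p log₂ p ≈ 2.6055 bits.
Huffman merges: 7/250+63/1000→91/1000; 91/1000+31/250→43/200; 159/1000+99/500→357/1000; 211/1000+43/200→213/500; 217/1000+357/1000→287/500; 213/500+287/500→1. L = 2663/1000 ≈ 2.6630.
L − H = 2.6630 − 2.6055 = 0.057 bits.

0.057 bits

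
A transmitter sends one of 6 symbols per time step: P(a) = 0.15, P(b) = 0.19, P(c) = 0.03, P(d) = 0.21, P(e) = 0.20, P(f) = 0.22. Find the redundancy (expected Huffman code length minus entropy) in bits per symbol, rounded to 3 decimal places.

Entropy H = −Σ p log₂ p ≈ 2.4353 bits.
Huffman merges: 3/100+3/20→9/50; 9/50+19/100→37/100; 1/5+21/100→41/100; 11/50+37/100→59/100; 41/100+59/100→1. L = 51/20 ≈ 2.5500.
L − H = 2.5500 − 2.4353 = 0.115 bits.

0.115 bits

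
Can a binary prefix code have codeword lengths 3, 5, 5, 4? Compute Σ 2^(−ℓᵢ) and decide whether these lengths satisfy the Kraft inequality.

0.25; yes

With common denominator 2^5 = 32: Σ 2^(−ℓᵢ) = 4/32 + 1/32 + 1/32 + 2/32 = 8/32 = 0.25.
Kraft's inequality requires Σ ≤ 1; here Σ = 0.25 ≤ 1, so such a prefix code exists.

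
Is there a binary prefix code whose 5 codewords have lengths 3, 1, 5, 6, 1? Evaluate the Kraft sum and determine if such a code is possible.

1.171875; no

With common denominator 2^6 = 64: Σ 2^(−ℓᵢ) = 8/64 + 32/64 + 2/64 + 1/64 + 32/64 = 75/64 = 1.171875.
Kraft's inequality requires Σ ≤ 1; here Σ = 1.171875 > 1, so no such prefix code exists.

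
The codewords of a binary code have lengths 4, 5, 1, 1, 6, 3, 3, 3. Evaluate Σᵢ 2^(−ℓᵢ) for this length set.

1.484375

With common denominator 2^6 = 64: Σ 2^(−ℓᵢ) = 4/64 + 2/64 + 32/64 + 32/64 + 1/64 + 8/64 + 8/64 + 8/64 = 95/64 = 1.484375.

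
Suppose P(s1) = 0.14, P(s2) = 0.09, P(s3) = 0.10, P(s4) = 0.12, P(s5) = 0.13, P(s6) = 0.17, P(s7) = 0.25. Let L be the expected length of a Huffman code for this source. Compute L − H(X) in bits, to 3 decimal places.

0.024 bits

Entropy H = −Σ p log₂ p ≈ 2.7263 bits.
Huffman merges: 9/100+1/10→19/100; 3/25+13/100→1/4; 7/50+17/100→31/100; 19/100+1/4→11/25; 1/4+31/100→14/25; 11/25+14/25→1. L = 11/4 ≈ 2.7500.
L − H = 2.7500 − 2.7263 = 0.024 bits.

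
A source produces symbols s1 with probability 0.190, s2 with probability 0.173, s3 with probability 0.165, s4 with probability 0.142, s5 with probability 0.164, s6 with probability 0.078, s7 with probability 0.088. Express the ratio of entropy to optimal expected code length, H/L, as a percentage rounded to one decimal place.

Entropy H = −Σ p log₂ p ≈ 2.7453 bits.
Huffman merges: 39/500+11/125→83/500; 71/500+41/250→153/500; 33/200+83/500→331/1000; 173/1000+19/100→363/1000; 153/500+331/1000→637/1000; 363/1000+637/1000→1. L = 2803/1000 ≈ 2.8030.
Efficiency = H/L = 2.7453/2.8030 = 97.9%.

97.9%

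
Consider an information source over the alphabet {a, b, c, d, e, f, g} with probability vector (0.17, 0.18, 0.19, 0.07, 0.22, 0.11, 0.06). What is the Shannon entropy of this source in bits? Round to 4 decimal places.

H = −Σ pᵢ log₂ pᵢ.
−0.17·log₂(0.17) = 0.4346
−0.18·log₂(0.18) = 0.4453
−0.19·log₂(0.19) = 0.4552
−0.07·log₂(0.07) = 0.2686
−0.22·log₂(0.22) = 0.4806
−0.11·log₂(0.11) = 0.3503
−0.06·log₂(0.06) = 0.2435
Sum ≈ 2.6781 → 2.6781 bits.

2.6781 bits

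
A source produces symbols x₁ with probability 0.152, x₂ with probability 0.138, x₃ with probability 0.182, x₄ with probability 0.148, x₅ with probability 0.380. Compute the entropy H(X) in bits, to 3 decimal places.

2.193 bits

H = −Σ pᵢ log₂ pᵢ.
−0.152·log₂(0.152) = 0.4131
−0.138·log₂(0.138) = 0.3943
−0.182·log₂(0.182) = 0.4474
−0.148·log₂(0.148) = 0.4079
−0.380·log₂(0.380) = 0.5305
Sum ≈ 2.1932 → 2.193 bits.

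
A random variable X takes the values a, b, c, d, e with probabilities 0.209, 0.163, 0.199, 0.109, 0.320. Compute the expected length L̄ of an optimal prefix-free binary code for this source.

2.272 bits/symbol

Repeatedly combine the two least-probable nodes; the expected code length is the sum of the merged weights.
merge 109/1000 + 163/1000 → 34/125
merge 199/1000 + 209/1000 → 51/125
merge 34/125 + 8/25 → 74/125
merge 51/125 + 74/125 → 1
L = 34/125 + 51/125 + 74/125 + 1 = 284/125 = 2.272 bits/symbol.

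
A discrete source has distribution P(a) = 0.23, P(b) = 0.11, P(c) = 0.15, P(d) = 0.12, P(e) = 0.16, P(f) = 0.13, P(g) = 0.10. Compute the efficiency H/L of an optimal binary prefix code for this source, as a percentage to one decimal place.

99.4%

Entropy H = −Σ p log₂ p ≈ 2.7534 bits.
Huffman merges: 1/10+11/100→21/100; 3/25+13/100→1/4; 3/20+4/25→31/100; 21/100+23/100→11/25; 1/4+31/100→14/25; 11/25+14/25→1. L = 277/100 ≈ 2.7700.
Efficiency = H/L = 2.7534/2.7700 = 99.4%.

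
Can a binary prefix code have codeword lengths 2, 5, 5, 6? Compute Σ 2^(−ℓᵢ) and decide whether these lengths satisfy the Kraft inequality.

With common denominator 2^6 = 64: Σ 2^(−ℓᵢ) = 16/64 + 2/64 + 2/64 + 1/64 = 21/64 = 0.328125.
Kraft's inequality requires Σ ≤ 1; here Σ = 0.328125 ≤ 1, so such a prefix code exists.

0.328125; yes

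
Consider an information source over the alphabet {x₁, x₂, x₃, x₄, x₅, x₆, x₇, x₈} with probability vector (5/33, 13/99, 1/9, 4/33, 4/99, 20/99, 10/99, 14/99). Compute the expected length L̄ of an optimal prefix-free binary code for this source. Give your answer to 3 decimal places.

2.939 bits/symbol

Repeatedly combine the two least-probable nodes; the expected code length is the sum of the merged weights.
merge 4/99 + 10/99 → 14/99
merge 1/9 + 4/33 → 23/99
merge 13/99 + 14/99 → 3/11
merge 14/99 + 5/33 → 29/99
merge 20/99 + 23/99 → 43/99
merge 3/11 + 29/99 → 56/99
merge 43/99 + 56/99 → 1
L = 14/99 + 23/99 + 3/11 + 29/99 + 43/99 + 56/99 + 1 = 97/33 ≈ 2.939 bits/symbol.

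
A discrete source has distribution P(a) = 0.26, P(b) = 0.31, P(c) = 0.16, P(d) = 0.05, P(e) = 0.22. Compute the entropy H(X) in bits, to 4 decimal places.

2.1488 bits

H = −Σ pᵢ log₂ pᵢ.
−0.26·log₂(0.26) = 0.5053
−0.31·log₂(0.31) = 0.5238
−0.16·log₂(0.16) = 0.4230
−0.05·log₂(0.05) = 0.2161
−0.22·log₂(0.22) = 0.4806
Sum ≈ 2.1488 → 2.1488 bits.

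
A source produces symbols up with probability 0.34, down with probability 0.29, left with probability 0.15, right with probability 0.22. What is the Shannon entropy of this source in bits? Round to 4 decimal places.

1.9382 bits

H = −Σ pᵢ log₂ pᵢ.
−0.34·log₂(0.34) = 0.5292
−0.29·log₂(0.29) = 0.5179
−0.15·log₂(0.15) = 0.4105
−0.22·log₂(0.22) = 0.4806
Sum ≈ 1.9382 → 1.9382 bits.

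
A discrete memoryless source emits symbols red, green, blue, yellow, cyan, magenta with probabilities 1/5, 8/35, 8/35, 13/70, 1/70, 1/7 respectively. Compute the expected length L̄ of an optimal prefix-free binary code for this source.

2.5 bits/symbol

Repeatedly combine the two least-probable nodes; the expected code length is the sum of the merged weights.
merge 1/70 + 1/7 → 11/70
merge 11/70 + 13/70 → 12/35
merge 1/5 + 8/35 → 3/7
merge 8/35 + 12/35 → 4/7
merge 3/7 + 4/7 → 1
L = 11/70 + 12/35 + 3/7 + 4/7 + 1 = 5/2 = 2.5 bits/symbol.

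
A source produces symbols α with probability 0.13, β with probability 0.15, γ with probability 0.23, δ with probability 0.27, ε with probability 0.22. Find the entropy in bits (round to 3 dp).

2.271 bits

H = −Σ pᵢ log₂ pᵢ.
−0.13·log₂(0.13) = 0.3826
−0.15·log₂(0.15) = 0.4105
−0.23·log₂(0.23) = 0.4877
−0.27·log₂(0.27) = 0.5100
−0.22·log₂(0.22) = 0.4806
Sum ≈ 2.2715 → 2.271 bits.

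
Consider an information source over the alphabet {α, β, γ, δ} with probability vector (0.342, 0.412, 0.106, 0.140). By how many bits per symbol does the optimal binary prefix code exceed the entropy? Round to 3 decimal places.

0.037 bits

Entropy H = −Σ p log₂ p ≈ 1.7968 bits.
Huffman merges: 53/500+7/50→123/500; 123/500+171/500→147/250; 103/250+147/250→1. L = 917/500 ≈ 1.8340.
L − H = 1.8340 − 1.7968 = 0.037 bits.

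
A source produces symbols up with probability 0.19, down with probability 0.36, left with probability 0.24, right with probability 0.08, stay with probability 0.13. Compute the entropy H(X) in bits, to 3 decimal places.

2.154 bits

H = −Σ pᵢ log₂ pᵢ.
−0.19·log₂(0.19) = 0.4552
−0.36·log₂(0.36) = 0.5306
−0.24·log₂(0.24) = 0.4941
−0.08·log₂(0.08) = 0.2915
−0.13·log₂(0.13) = 0.3826
Sum ≈ 2.1541 → 2.154 bits.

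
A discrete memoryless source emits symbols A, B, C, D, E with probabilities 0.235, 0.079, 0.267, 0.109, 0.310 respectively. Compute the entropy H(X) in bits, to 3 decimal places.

H = −Σ pᵢ log₂ pᵢ.
−0.235·log₂(0.235) = 0.4910
−0.079·log₂(0.079) = 0.2893
−0.267·log₂(0.267) = 0.5087
−0.109·log₂(0.109) = 0.3485
−0.310·log₂(0.310) = 0.5238
Sum ≈ 2.1613 → 2.161 bits.

2.161 bits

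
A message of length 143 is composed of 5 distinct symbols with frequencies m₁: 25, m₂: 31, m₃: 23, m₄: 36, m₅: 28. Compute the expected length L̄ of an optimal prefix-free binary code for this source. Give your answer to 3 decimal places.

Probabilities are the counts divided by 143.
Repeatedly combine the two least-probable nodes; the expected code length is the sum of the merged weights.
merge 23/143 + 25/143 → 48/143
merge 28/143 + 31/143 → 59/143
merge 36/143 + 48/143 → 84/143
merge 59/143 + 84/143 → 1
L = 48/143 + 59/143 + 84/143 + 1 = 334/143 ≈ 2.336 bits/symbol.

2.336 bits/symbol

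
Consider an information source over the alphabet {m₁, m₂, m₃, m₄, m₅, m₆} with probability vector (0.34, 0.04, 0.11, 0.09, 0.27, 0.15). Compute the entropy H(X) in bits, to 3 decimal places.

2.298 bits

H = −Σ pᵢ log₂ pᵢ.
−0.34·log₂(0.34) = 0.5292
−0.04·log₂(0.04) = 0.1858
−0.11·log₂(0.11) = 0.3503
−0.09·log₂(0.09) = 0.3127
−0.27·log₂(0.27) = 0.5100
−0.15·log₂(0.15) = 0.4105
Sum ≈ 2.2984 → 2.298 bits.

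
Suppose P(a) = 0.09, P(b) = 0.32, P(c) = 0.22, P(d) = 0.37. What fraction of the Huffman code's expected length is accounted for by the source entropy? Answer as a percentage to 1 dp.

95.4%

Entropy H = −Σ p log₂ p ≈ 1.8500 bits.
Huffman merges: 9/100+11/50→31/100; 31/100+8/25→63/100; 37/100+63/100→1. L = 97/50 ≈ 1.9400.
Efficiency = H/L = 1.8500/1.9400 = 95.4%.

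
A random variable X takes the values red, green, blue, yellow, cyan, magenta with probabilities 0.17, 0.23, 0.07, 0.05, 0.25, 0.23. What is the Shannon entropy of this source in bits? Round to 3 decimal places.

H = −Σ pᵢ log₂ pᵢ.
−0.17·log₂(0.17) = 0.4346
−0.23·log₂(0.23) = 0.4877
−0.07·log₂(0.07) = 0.2686
−0.05·log₂(0.05) = 0.2161
−0.25·log₂(0.25) = 0.5000
−0.23·log₂(0.23) = 0.4877
Sum ≈ 2.3946 → 2.395 bits.

2.395 bits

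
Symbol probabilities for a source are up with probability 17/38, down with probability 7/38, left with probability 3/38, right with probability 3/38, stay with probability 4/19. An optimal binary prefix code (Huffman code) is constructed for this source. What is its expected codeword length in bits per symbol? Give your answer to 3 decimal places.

Repeatedly combine the two least-probable nodes; the expected code length is the sum of the merged weights.
merge 3/38 + 3/38 → 3/19
merge 3/19 + 7/38 → 13/38
merge 4/19 + 13/38 → 21/38
merge 17/38 + 21/38 → 1
L = 3/19 + 13/38 + 21/38 + 1 = 39/19 ≈ 2.053 bits/symbol.

2.053 bits/symbol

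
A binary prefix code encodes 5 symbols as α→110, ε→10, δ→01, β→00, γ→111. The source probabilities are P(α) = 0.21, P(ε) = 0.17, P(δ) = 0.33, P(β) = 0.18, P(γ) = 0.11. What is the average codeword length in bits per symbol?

L̄ = Σ pᵢ·ℓᵢ = 0.21·3 + 0.17·2 + 0.33·2 + 0.18·2 + 0.11·3 = 2.32 bits/symbol.

2.32 bits/symbol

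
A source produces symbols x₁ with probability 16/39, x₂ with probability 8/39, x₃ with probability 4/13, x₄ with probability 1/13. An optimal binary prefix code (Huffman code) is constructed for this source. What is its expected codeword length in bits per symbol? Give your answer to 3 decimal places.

1.872 bits/symbol

Repeatedly combine the two least-probable nodes; the expected code length is the sum of the merged weights.
merge 1/13 + 8/39 → 11/39
merge 11/39 + 4/13 → 23/39
merge 16/39 + 23/39 → 1
L = 11/39 + 23/39 + 1 = 73/39 ≈ 1.872 bits/symbol.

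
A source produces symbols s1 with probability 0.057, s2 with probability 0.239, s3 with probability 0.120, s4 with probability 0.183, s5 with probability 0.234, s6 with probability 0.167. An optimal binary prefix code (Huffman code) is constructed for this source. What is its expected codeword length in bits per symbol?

Repeatedly combine the two least-probable nodes; the expected code length is the sum of the merged weights.
merge 57/1000 + 3/25 → 177/1000
merge 167/1000 + 177/1000 → 43/125
merge 183/1000 + 117/500 → 417/1000
merge 239/1000 + 43/125 → 583/1000
merge 417/1000 + 583/1000 → 1
L = 177/1000 + 43/125 + 417/1000 + 583/1000 + 1 = 2521/1000 = 2.521 bits/symbol.

2.521 bits/symbol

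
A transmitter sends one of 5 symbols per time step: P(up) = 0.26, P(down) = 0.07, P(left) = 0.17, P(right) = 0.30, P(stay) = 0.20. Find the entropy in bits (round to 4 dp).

2.1939 bits

H = −Σ pᵢ log₂ pᵢ.
−0.26·log₂(0.26) = 0.5053
−0.07·log₂(0.07) = 0.2686
−0.17·log₂(0.17) = 0.4346
−0.30·log₂(0.30) = 0.5211
−0.20·log₂(0.20) = 0.4644
Sum ≈ 2.1939 → 2.1939 bits.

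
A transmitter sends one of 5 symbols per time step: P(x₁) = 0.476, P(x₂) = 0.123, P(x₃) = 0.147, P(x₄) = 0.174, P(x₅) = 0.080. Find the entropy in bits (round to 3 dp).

2.019 bits

H = −Σ pᵢ log₂ pᵢ.
−0.476·log₂(0.476) = 0.5098
−0.123·log₂(0.123) = 0.3719
−0.147·log₂(0.147) = 0.4066
−0.174·log₂(0.174) = 0.4390
−0.080·log₂(0.080) = 0.2915
Sum ≈ 2.0187 → 2.019 bits.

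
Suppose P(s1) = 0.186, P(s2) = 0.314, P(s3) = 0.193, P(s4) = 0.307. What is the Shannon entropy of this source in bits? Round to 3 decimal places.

1.957 bits

H = −Σ pᵢ log₂ pᵢ.
−0.186·log₂(0.186) = 0.4514
−0.314·log₂(0.314) = 0.5247
−0.193·log₂(0.193) = 0.4581
−0.307·log₂(0.307) = 0.5230
Sum ≈ 1.9572 → 1.957 bits.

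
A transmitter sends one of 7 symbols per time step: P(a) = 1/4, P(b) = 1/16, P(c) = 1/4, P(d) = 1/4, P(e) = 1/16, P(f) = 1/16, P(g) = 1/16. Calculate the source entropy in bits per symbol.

Each probability is a power of 1/2, so log₂(1/p) is an integer.
H = Σ p·log₂(1/p) = 1/4·2 + 1/16·4 + 1/4·2 + 1/4·2 + 1/16·4 + 1/16·4 + 1/16·4 = 2.5 bits.

2.5 bits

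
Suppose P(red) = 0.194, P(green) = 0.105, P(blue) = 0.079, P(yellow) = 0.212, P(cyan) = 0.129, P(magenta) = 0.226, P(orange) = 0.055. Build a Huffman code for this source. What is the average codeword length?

Repeatedly combine the two least-probable nodes; the expected code length is the sum of the merged weights.
merge 11/200 + 79/1000 → 67/500
merge 21/200 + 129/1000 → 117/500
merge 67/500 + 97/500 → 41/125
merge 53/250 + 113/500 → 219/500
merge 117/500 + 41/125 → 281/500
merge 219/500 + 281/500 → 1
L = 67/500 + 117/500 + 41/125 + 219/500 + 281/500 + 1 = 337/125 = 2.696 bits/symbol.

2.696 bits/symbol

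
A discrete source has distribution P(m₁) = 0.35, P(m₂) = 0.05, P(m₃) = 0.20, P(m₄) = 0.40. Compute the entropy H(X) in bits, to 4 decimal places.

1.7394 bits

H = −Σ pᵢ log₂ pᵢ.
−0.35·log₂(0.35) = 0.5301
−0.05·log₂(0.05) = 0.2161
−0.20·log₂(0.20) = 0.4644
−0.40·log₂(0.40) = 0.5288
Sum ≈ 1.7394 → 1.7394 bits.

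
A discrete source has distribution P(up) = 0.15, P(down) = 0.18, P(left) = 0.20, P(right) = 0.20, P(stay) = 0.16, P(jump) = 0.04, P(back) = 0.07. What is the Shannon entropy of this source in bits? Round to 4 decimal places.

2.6620 bits

H = −Σ pᵢ log₂ pᵢ.
−0.15·log₂(0.15) = 0.4105
−0.18·log₂(0.18) = 0.4453
−0.20·log₂(0.20) = 0.4644
−0.20·log₂(0.20) = 0.4644
−0.16·log₂(0.16) = 0.4230
−0.04·log₂(0.04) = 0.1858
−0.07·log₂(0.07) = 0.2686
Sum ≈ 2.6620 → 2.6620 bits.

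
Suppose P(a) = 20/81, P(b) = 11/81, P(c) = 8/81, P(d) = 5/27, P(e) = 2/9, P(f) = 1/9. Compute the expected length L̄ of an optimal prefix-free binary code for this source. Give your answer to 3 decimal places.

2.531 bits/symbol

Repeatedly combine the two least-probable nodes; the expected code length is the sum of the merged weights.
merge 8/81 + 1/9 → 17/81
merge 11/81 + 5/27 → 26/81
merge 17/81 + 2/9 → 35/81
merge 20/81 + 26/81 → 46/81
merge 35/81 + 46/81 → 1
L = 17/81 + 26/81 + 35/81 + 46/81 + 1 = 205/81 ≈ 2.531 bits/symbol.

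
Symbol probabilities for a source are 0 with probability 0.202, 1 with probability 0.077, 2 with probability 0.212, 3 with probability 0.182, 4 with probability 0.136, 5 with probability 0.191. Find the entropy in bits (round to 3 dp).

2.520 bits

H = −Σ pᵢ log₂ pᵢ.
−0.202·log₂(0.202) = 0.4661
−0.077·log₂(0.077) = 0.2848
−0.212·log₂(0.212) = 0.4744
−0.182·log₂(0.182) = 0.4474
−0.136·log₂(0.136) = 0.3915
−0.191·log₂(0.191) = 0.4562
Sum ≈ 2.5204 → 2.520 bits.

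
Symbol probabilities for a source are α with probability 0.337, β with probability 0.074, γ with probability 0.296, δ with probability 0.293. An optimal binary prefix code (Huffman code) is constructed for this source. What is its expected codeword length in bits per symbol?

2 bits/symbol

Repeatedly combine the two least-probable nodes; the expected code length is the sum of the merged weights.
merge 37/500 + 293/1000 → 367/1000
merge 37/125 + 337/1000 → 633/1000
merge 367/1000 + 633/1000 → 1
L = 367/1000 + 633/1000 + 1 = 2 bits/symbol.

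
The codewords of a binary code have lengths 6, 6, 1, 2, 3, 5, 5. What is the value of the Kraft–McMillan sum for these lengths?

With common denominator 2^6 = 64: Σ 2^(−ℓᵢ) = 1/64 + 1/64 + 32/64 + 16/64 + 8/64 + 2/64 + 2/64 = 62/64 = 0.96875.

0.96875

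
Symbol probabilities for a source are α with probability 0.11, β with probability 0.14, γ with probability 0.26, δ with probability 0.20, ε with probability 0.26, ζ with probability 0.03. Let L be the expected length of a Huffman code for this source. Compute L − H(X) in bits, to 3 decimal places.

Entropy H = −Σ p log₂ p ≈ 2.3741 bits.
Huffman merges: 3/100+11/100→7/50; 7/50+7/50→7/25; 1/5+13/50→23/50; 13/50+7/25→27/50; 23/50+27/50→1. L = 121/50 ≈ 2.4200.
L − H = 2.4200 − 2.3741 = 0.046 bits.

0.046 bits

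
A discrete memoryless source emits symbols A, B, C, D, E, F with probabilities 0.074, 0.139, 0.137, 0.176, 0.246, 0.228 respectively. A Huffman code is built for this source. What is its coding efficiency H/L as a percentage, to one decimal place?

98.6%

Entropy H = −Σ p log₂ p ≈ 2.4917 bits.
Huffman merges: 37/500+137/1000→211/1000; 139/1000+22/125→63/200; 211/1000+57/250→439/1000; 123/500+63/200→561/1000; 439/1000+561/1000→1. L = 1263/500 ≈ 2.5260.
Efficiency = H/L = 2.4917/2.5260 = 98.6%.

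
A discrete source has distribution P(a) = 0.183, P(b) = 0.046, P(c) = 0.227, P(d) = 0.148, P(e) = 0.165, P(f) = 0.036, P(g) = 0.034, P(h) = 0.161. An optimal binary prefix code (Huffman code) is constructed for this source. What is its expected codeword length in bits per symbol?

Repeatedly combine the two least-probable nodes; the expected code length is the sum of the merged weights.
merge 17/500 + 9/250 → 7/100
merge 23/500 + 7/100 → 29/250
merge 29/250 + 37/250 → 33/125
merge 161/1000 + 33/200 → 163/500
merge 183/1000 + 227/1000 → 41/100
merge 33/125 + 163/500 → 59/100
merge 41/100 + 59/100 → 1
L = 7/100 + 29/250 + 33/125 + 163/500 + 41/100 + 59/100 + 1 = 347/125 = 2.776 bits/symbol.

2.776 bits/symbol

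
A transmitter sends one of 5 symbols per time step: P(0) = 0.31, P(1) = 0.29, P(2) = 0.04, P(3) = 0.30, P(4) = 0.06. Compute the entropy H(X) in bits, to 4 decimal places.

1.9921 bits

H = −Σ pᵢ log₂ pᵢ.
−0.31·log₂(0.31) = 0.5238
−0.29·log₂(0.29) = 0.5179
−0.04·log₂(0.04) = 0.1858
−0.30·log₂(0.30) = 0.5211
−0.06·log₂(0.06) = 0.2435
Sum ≈ 1.9921 → 1.9921 bits.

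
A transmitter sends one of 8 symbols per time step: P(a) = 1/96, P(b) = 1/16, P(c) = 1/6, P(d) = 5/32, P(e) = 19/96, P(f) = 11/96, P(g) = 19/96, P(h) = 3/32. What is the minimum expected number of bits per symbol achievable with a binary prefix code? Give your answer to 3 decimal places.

2.844 bits/symbol

Repeatedly combine the two least-probable nodes; the expected code length is the sum of the merged weights.
merge 1/96 + 1/16 → 7/96
merge 7/96 + 3/32 → 1/6
merge 11/96 + 5/32 → 13/48
merge 1/6 + 1/6 → 1/3
merge 19/96 + 19/96 → 19/48
merge 13/48 + 1/3 → 29/48
merge 19/48 + 29/48 → 1
L = 7/96 + 1/6 + 13/48 + 1/3 + 19/48 + 29/48 + 1 = 91/32 ≈ 2.844 bits/symbol.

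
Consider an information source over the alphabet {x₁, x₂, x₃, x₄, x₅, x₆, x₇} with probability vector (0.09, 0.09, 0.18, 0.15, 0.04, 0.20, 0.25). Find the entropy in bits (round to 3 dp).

H = −Σ pᵢ log₂ pᵢ.
−0.09·log₂(0.09) = 0.3127
−0.09·log₂(0.09) = 0.3127
−0.18·log₂(0.18) = 0.4453
−0.15·log₂(0.15) = 0.4105
−0.04·log₂(0.04) = 0.1858
−0.20·log₂(0.20) = 0.4644
−0.25·log₂(0.25) = 0.5000
Sum ≈ 2.6313 → 2.631 bits.

2.631 bits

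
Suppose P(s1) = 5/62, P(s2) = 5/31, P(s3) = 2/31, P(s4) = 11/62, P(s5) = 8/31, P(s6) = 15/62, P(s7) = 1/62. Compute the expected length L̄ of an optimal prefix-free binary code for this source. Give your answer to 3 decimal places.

2.565 bits/symbol

Repeatedly combine the two least-probable nodes; the expected code length is the sum of the merged weights.
merge 1/62 + 2/31 → 5/62
merge 5/62 + 5/62 → 5/31
merge 5/31 + 5/31 → 10/31
merge 11/62 + 15/62 → 13/31
merge 8/31 + 10/31 → 18/31
merge 13/31 + 18/31 → 1
L = 5/62 + 5/31 + 10/31 + 13/31 + 18/31 + 1 = 159/62 ≈ 2.565 bits/symbol.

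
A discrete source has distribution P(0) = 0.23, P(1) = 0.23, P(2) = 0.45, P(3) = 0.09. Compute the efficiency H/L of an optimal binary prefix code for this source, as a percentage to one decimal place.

Entropy H = −Σ p log₂ p ≈ 1.8064 bits.
Huffman merges: 9/100+23/100→8/25; 23/100+8/25→11/20; 9/20+11/20→1. L = 187/100 ≈ 1.8700.
Efficiency = H/L = 1.8064/1.8700 = 96.6%.

96.6%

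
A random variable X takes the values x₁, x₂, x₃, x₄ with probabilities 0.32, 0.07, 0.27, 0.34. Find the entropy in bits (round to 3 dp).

H = −Σ pᵢ log₂ pᵢ.
−0.32·log₂(0.32) = 0.5260
−0.07·log₂(0.07) = 0.2686
−0.27·log₂(0.27) = 0.5100
−0.34·log₂(0.34) = 0.5292
Sum ≈ 1.8338 → 1.834 bits.

1.834 bits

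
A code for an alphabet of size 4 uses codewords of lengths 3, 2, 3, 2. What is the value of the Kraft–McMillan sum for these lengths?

With common denominator 2^3 = 8: Σ 2^(−ℓᵢ) = 1/8 + 2/8 + 1/8 + 2/8 = 6/8 = 0.75.

0.75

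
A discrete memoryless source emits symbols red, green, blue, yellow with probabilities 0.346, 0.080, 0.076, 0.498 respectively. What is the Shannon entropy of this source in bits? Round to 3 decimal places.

H = −Σ pᵢ log₂ pᵢ.
−0.346·log₂(0.346) = 0.5298
−0.080·log₂(0.080) = 0.2915
−0.076·log₂(0.076) = 0.2826
−0.498·log₂(0.498) = 0.5009
Sum ≈ 1.6047 → 1.605 bits.

1.605 bits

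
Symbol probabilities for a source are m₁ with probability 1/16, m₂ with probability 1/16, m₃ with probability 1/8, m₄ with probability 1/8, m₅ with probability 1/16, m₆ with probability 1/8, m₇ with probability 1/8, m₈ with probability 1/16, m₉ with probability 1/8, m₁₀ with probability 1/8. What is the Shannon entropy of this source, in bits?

3.25 bits

Each probability is a power of 1/2, so log₂(1/p) is an integer.
H = Σ p·log₂(1/p) = 1/16·4 + 1/16·4 + 1/8·3 + 1/8·3 + 1/16·4 + 1/8·3 + 1/8·3 + 1/16·4 + 1/8·3 + 1/8·3 = 3.25 bits.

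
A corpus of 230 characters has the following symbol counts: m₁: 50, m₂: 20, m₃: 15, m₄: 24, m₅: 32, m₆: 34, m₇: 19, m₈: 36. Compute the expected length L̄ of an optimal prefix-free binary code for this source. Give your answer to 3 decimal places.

2.930 bits/symbol

Probabilities are the counts divided by 230.
Repeatedly combine the two least-probable nodes; the expected code length is the sum of the merged weights.
merge 3/46 + 19/230 → 17/115
merge 2/23 + 12/115 → 22/115
merge 16/115 + 17/115 → 33/115
merge 17/115 + 18/115 → 7/23
merge 22/115 + 5/23 → 47/115
merge 33/115 + 7/23 → 68/115
merge 47/115 + 68/115 → 1
L = 17/115 + 22/115 + 33/115 + 7/23 + 47/115 + 68/115 + 1 = 337/115 ≈ 2.930 bits/symbol.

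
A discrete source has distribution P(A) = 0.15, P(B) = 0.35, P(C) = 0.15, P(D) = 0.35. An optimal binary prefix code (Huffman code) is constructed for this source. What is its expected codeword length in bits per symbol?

1.95 bits/symbol

Repeatedly combine the two least-probable nodes; the expected code length is the sum of the merged weights.
merge 3/20 + 3/20 → 3/10
merge 3/10 + 7/20 → 13/20
merge 7/20 + 13/20 → 1
L = 3/10 + 13/20 + 1 = 39/20 = 1.95 bits/symbol.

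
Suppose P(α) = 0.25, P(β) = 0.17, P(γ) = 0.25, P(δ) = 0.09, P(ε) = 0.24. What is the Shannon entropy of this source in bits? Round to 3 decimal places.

2.241 bits

H = −Σ pᵢ log₂ pᵢ.
−0.25·log₂(0.25) = 0.5000
−0.17·log₂(0.17) = 0.4346
−0.25·log₂(0.25) = 0.5000
−0.09·log₂(0.09) = 0.3127
−0.24·log₂(0.24) = 0.4941
Sum ≈ 2.2414 → 2.241 bits.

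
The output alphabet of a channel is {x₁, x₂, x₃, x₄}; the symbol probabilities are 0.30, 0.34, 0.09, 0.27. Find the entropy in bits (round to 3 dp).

H = −Σ pᵢ log₂ pᵢ.
−0.30·log₂(0.30) = 0.5211
−0.34·log₂(0.34) = 0.5292
−0.09·log₂(0.09) = 0.3127
−0.27·log₂(0.27) = 0.5100
Sum ≈ 1.8729 → 1.873 bits.

1.873 bits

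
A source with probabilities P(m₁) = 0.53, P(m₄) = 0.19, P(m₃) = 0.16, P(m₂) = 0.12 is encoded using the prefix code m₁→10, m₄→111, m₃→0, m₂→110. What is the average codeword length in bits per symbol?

L̄ = Σ pᵢ·ℓᵢ = 0.53·2 + 0.19·3 + 0.16·1 + 0.12·3 = 2.15 bits/symbol.

2.15 bits/symbol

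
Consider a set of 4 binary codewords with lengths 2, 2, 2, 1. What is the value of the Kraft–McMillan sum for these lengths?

With common denominator 2^2 = 4: Σ 2^(−ℓᵢ) = 1/4 + 1/4 + 1/4 + 2/4 = 5/4 = 1.25.

1.25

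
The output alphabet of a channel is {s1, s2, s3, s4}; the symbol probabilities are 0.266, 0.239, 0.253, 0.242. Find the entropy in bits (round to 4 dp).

H = −Σ pᵢ log₂ pᵢ.
−0.266·log₂(0.266) = 0.5082
−0.239·log₂(0.239) = 0.4935
−0.253·log₂(0.253) = 0.5016
−0.242·log₂(0.242) = 0.4954
Sum ≈ 1.9987 → 1.9987 bits.

1.9987 bits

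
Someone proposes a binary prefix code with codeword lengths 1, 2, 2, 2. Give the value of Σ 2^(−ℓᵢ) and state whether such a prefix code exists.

With common denominator 2^2 = 4: Σ 2^(−ℓᵢ) = 2/4 + 1/4 + 1/4 + 1/4 = 5/4 = 1.25.
Kraft's inequality requires Σ ≤ 1; here Σ = 1.25 > 1, so no such prefix code exists.

1.25; no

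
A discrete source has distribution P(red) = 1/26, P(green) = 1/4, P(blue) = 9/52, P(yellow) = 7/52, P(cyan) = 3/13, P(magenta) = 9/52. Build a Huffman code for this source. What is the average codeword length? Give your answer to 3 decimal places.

2.519 bits/symbol

Repeatedly combine the two least-probable nodes; the expected code length is the sum of the merged weights.
merge 1/26 + 7/52 → 9/52
merge 9/52 + 9/52 → 9/26
merge 9/52 + 3/13 → 21/52
merge 1/4 + 9/26 → 31/52
merge 21/52 + 31/52 → 1
L = 9/52 + 9/26 + 21/52 + 31/52 + 1 = 131/52 ≈ 2.519 bits/symbol.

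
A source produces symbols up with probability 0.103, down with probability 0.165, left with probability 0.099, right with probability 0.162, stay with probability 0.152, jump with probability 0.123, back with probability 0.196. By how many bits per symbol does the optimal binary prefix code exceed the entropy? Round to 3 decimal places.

Entropy H = −Σ p log₂ p ≈ 2.7682 bits.
Huffman merges: 99/1000+103/1000→101/500; 123/1000+19/125→11/40; 81/500+33/200→327/1000; 49/250+101/500→199/500; 11/40+327/1000→301/500; 199/500+301/500→1. L = 701/250 ≈ 2.8040.
L − H = 2.8040 − 2.7682 = 0.036 bits.

0.036 bits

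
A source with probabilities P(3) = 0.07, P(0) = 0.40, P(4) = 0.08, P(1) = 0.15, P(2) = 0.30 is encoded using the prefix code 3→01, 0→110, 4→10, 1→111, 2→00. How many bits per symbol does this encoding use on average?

L̄ = Σ pᵢ·ℓᵢ = 0.07·2 + 0.40·3 + 0.08·2 + 0.15·3 + 0.30·2 = 2.55 bits/symbol.

2.55 bits/symbol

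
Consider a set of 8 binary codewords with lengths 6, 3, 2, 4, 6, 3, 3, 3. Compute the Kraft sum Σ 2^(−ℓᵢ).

With common denominator 2^6 = 64: Σ 2^(−ℓᵢ) = 1/64 + 8/64 + 16/64 + 4/64 + 1/64 + 8/64 + 8/64 + 8/64 = 54/64 = 0.84375.

0.84375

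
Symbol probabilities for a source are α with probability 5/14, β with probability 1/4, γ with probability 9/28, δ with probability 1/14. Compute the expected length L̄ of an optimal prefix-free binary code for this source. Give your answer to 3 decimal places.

Repeatedly combine the two least-probable nodes; the expected code length is the sum of the merged weights.
merge 1/14 + 1/4 → 9/28
merge 9/28 + 9/28 → 9/14
merge 5/14 + 9/14 → 1
L = 9/28 + 9/14 + 1 = 55/28 ≈ 1.964 bits/symbol.

1.964 bits/symbol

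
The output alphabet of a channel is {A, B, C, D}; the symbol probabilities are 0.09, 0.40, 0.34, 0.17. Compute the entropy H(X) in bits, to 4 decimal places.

1.8052 bits

H = −Σ pᵢ log₂ pᵢ.
−0.09·log₂(0.09) = 0.3127
−0.40·log₂(0.40) = 0.5288
−0.34·log₂(0.34) = 0.5292
−0.17·log₂(0.17) = 0.4346
Sum ≈ 1.8052 → 1.8052 bits.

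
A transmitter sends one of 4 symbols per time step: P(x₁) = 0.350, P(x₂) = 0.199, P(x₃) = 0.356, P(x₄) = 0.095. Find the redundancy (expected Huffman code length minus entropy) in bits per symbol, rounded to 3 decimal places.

Entropy H = −Σ p log₂ p ≈ 1.8467 bits.
Huffman merges: 19/200+199/1000→147/500; 147/500+7/20→161/250; 89/250+161/250→1. L = 969/500 ≈ 1.9380.
L − H = 1.9380 − 1.8467 = 0.091 bits.

0.091 bits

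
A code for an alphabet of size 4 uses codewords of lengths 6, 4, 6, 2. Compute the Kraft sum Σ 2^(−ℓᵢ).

With common denominator 2^6 = 64: Σ 2^(−ℓᵢ) = 1/64 + 4/64 + 1/64 + 16/64 = 22/64 = 0.34375.

0.34375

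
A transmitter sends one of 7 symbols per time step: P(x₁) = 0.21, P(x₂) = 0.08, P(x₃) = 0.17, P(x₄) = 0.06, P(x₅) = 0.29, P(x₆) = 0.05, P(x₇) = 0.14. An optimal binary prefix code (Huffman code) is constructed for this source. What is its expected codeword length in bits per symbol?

Repeatedly combine the two least-probable nodes; the expected code length is the sum of the merged weights.
merge 1/20 + 3/50 → 11/100
merge 2/25 + 11/100 → 19/100
merge 7/50 + 17/100 → 31/100
merge 19/100 + 21/100 → 2/5
merge 29/100 + 31/100 → 3/5
merge 2/5 + 3/5 → 1
L = 11/100 + 19/100 + 31/100 + 2/5 + 3/5 + 1 = 261/100 = 2.61 bits/symbol.

2.61 bits/symbol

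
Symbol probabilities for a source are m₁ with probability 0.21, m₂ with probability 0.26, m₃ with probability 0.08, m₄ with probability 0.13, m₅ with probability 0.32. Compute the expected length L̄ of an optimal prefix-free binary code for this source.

Repeatedly combine the two least-probable nodes; the expected code length is the sum of the merged weights.
merge 2/25 + 13/100 → 21/100
merge 21/100 + 21/100 → 21/50
merge 13/50 + 8/25 → 29/50
merge 21/50 + 29/50 → 1
L = 21/100 + 21/50 + 29/50 + 1 = 221/100 = 2.21 bits/symbol.

2.21 bits/symbol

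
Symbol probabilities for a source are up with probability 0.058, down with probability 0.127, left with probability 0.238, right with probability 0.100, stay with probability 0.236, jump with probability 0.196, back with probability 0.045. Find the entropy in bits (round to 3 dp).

2.595 bits

H = −Σ pᵢ log₂ pᵢ.
−0.058·log₂(0.058) = 0.2383
−0.127·log₂(0.127) = 0.3781
−0.238·log₂(0.238) = 0.4929
−0.100·log₂(0.100) = 0.3322
−0.236·log₂(0.236) = 0.4916
−0.196·log₂(0.196) = 0.4608
−0.045·log₂(0.045) = 0.2013
Sum ≈ 2.5952 → 2.595 bits.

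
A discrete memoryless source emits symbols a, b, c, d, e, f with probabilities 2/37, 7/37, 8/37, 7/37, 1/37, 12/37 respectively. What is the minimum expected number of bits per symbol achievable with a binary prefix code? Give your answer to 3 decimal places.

Repeatedly combine the two least-probable nodes; the expected code length is the sum of the merged weights.
merge 1/37 + 2/37 → 3/37
merge 3/37 + 7/37 → 10/37
merge 7/37 + 8/37 → 15/37
merge 10/37 + 12/37 → 22/37
merge 15/37 + 22/37 → 1
L = 3/37 + 10/37 + 15/37 + 22/37 + 1 = 87/37 ≈ 2.351 bits/symbol.

2.351 bits/symbol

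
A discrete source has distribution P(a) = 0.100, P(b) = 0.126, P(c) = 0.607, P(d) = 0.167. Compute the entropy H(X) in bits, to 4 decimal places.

1.5771 bits

H = −Σ pᵢ log₂ pᵢ.
−0.100·log₂(0.100) = 0.3322
−0.126·log₂(0.126) = 0.3766
−0.607·log₂(0.607) = 0.4372
−0.167·log₂(0.167) = 0.4312
Sum ≈ 1.5771 → 1.5771 bits.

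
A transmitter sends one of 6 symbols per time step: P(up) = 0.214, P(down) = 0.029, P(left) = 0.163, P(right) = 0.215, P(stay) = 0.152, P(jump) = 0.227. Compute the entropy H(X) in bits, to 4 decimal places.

H = −Σ pᵢ log₂ pᵢ.
−0.214·log₂(0.214) = 0.4760
−0.029·log₂(0.029) = 0.1481
−0.163·log₂(0.163) = 0.4266
−0.215·log₂(0.215) = 0.4768
−0.152·log₂(0.152) = 0.4131
−0.227·log₂(0.227) = 0.4856
Sum ≈ 2.4262 → 2.4262 bits.

2.4262 bits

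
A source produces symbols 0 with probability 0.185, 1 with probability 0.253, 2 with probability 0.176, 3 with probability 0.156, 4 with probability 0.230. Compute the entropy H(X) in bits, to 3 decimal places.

2.299 bits

H = −Σ pᵢ log₂ pᵢ.
−0.185·log₂(0.185) = 0.4504
−0.253·log₂(0.253) = 0.5016
−0.176·log₂(0.176) = 0.4411
−0.156·log₂(0.156) = 0.4181
−0.230·log₂(0.230) = 0.4877
Sum ≈ 2.2989 → 2.299 bits.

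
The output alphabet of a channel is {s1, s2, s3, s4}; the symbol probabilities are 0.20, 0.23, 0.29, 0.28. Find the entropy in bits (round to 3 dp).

H = −Σ pᵢ log₂ pᵢ.
−0.20·log₂(0.20) = 0.4644
−0.23·log₂(0.23) = 0.4877
−0.29·log₂(0.29) = 0.5179
−0.28·log₂(0.28) = 0.5142
Sum ≈ 1.9842 → 1.984 bits.

1.984 bits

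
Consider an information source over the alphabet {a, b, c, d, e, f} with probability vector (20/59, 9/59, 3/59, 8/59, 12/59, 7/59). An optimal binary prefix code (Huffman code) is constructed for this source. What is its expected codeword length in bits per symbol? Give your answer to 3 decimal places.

Repeatedly combine the two least-probable nodes; the expected code length is the sum of the merged weights.
merge 3/59 + 7/59 → 10/59
merge 8/59 + 9/59 → 17/59
merge 10/59 + 12/59 → 22/59
merge 17/59 + 20/59 → 37/59
merge 22/59 + 37/59 → 1
L = 10/59 + 17/59 + 22/59 + 37/59 + 1 = 145/59 ≈ 2.458 bits/symbol.

2.458 bits/symbol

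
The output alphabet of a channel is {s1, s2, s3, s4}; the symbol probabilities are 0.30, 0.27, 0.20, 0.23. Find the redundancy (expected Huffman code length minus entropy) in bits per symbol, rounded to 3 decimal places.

Entropy H = −Σ p log₂ p ≈ 1.9832 bits.
Huffman merges: 1/5+23/100→43/100; 27/100+3/10→57/100; 43/100+57/100→1. L = 2 ≈ 2.0000.
L − H = 2.0000 − 1.9832 = 0.017 bits.

0.017 bits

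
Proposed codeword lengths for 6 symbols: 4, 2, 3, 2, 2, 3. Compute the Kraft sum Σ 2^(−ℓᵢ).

1.0625

With common denominator 2^4 = 16: Σ 2^(−ℓᵢ) = 1/16 + 4/16 + 2/16 + 4/16 + 4/16 + 2/16 = 17/16 = 1.0625.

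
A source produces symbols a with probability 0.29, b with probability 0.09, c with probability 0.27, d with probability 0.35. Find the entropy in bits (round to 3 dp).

1.871 bits

H = −Σ pᵢ log₂ pᵢ.
−0.29·log₂(0.29) = 0.5179
−0.09·log₂(0.09) = 0.3127
−0.27·log₂(0.27) = 0.5100
−0.35·log₂(0.35) = 0.5301
Sum ≈ 1.8707 → 1.871 bits.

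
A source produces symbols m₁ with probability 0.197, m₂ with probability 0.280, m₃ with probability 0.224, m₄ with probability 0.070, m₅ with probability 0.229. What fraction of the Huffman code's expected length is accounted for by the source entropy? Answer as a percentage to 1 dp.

Entropy H = −Σ p log₂ p ≈ 2.2150 bits.
Huffman merges: 7/100+197/1000→267/1000; 28/125+229/1000→453/1000; 267/1000+7/25→547/1000; 453/1000+547/1000→1. L = 2267/1000 ≈ 2.2670.
Efficiency = H/L = 2.2150/2.2670 = 97.7%.

97.7%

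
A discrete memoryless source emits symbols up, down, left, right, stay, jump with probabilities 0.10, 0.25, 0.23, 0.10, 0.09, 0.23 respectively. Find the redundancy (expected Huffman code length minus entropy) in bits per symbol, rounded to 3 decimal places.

0.028 bits

Entropy H = −Σ p log₂ p ≈ 2.4524 bits.
Huffman merges: 9/100+1/10→19/100; 1/10+19/100→29/100; 23/100+23/100→23/50; 1/4+29/100→27/50; 23/50+27/50→1. L = 62/25 ≈ 2.4800.
L − H = 2.4800 − 2.4524 = 0.028 bits.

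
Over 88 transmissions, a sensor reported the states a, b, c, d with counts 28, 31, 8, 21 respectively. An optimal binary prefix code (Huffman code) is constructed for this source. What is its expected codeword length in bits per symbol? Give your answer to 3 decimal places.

Probabilities are the counts divided by 88.
Repeatedly combine the two least-probable nodes; the expected code length is the sum of the merged weights.
merge 1/11 + 21/88 → 29/88
merge 7/22 + 29/88 → 57/88
merge 31/88 + 57/88 → 1
L = 29/88 + 57/88 + 1 = 87/44 ≈ 1.977 bits/symbol.

1.977 bits/symbol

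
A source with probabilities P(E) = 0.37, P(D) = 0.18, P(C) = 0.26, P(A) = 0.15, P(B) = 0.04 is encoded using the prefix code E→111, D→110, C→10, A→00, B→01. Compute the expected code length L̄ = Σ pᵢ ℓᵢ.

L̄ = Σ pᵢ·ℓᵢ = 0.37·3 + 0.18·3 + 0.26·2 + 0.15·2 + 0.04·2 = 2.55 bits/symbol.

2.55 bits/symbol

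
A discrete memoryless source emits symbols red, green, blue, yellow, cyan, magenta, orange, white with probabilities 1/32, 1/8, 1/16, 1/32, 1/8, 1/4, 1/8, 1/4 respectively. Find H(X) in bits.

2.6875 bits

Each probability is a power of 1/2, so log₂(1/p) is an integer.
H = Σ p·log₂(1/p) = 1/32·5 + 1/8·3 + 1/16·4 + 1/32·5 + 1/8·3 + 1/4·2 + 1/8·3 + 1/4·2 = 2.6875 bits.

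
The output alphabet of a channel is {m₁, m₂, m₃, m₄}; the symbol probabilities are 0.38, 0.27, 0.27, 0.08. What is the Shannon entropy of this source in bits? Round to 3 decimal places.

1.842 bits

H = −Σ pᵢ log₂ pᵢ.
−0.38·log₂(0.38) = 0.5305
−0.27·log₂(0.27) = 0.5100
−0.27·log₂(0.27) = 0.5100
−0.08·log₂(0.08) = 0.2915
Sum ≈ 1.8420 → 1.842 bits.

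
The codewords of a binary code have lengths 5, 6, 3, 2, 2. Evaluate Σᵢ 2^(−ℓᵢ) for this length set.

0.671875

With common denominator 2^6 = 64: Σ 2^(−ℓᵢ) = 2/64 + 1/64 + 8/64 + 16/64 + 16/64 = 43/64 = 0.671875.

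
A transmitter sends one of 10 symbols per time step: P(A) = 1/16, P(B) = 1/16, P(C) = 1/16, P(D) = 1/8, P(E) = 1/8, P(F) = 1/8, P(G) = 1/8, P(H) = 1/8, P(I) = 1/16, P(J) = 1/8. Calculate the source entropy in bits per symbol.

Each probability is a power of 1/2, so log₂(1/p) is an integer.
H = Σ p·log₂(1/p) = 1/16·4 + 1/16·4 + 1/16·4 + 1/8·3 + 1/8·3 + 1/8·3 + 1/8·3 + 1/8·3 + 1/16·4 + 1/8·3 = 3.25 bits.

3.25 bits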